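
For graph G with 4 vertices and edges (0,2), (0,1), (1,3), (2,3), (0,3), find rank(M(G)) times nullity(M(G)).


r(M) = |V| - c = 4 - 1 = 3.
nullity = |E| - r(M) = 5 - 3 = 2.
Product = 3 * 2 = 6.

6


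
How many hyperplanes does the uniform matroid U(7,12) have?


Hyperplanes of U(7,12) are flats of rank 6.
In a uniform matroid, these are exactly the (6)-element subsets.
Count = C(12,6) = 12! / (6! * 6!) = 924.

924


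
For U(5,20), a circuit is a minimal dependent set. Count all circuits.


In U(5,20), circuits are the (6)-element subsets.
Any set of 6 elements is dependent, and removing any one element gives
an independent set of size 5, so it is a minimal dependent set.
Number of circuits = C(20,6) = 20! / (6! * 14!) = 38760.

38760


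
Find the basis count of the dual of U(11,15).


The dual of U(r,n) is U(n-r, n) = U(4,15).
Bases of U(4,15) are all (4)-element subsets.
|B(M*)| = C(15,4) = (15 * 14 * 13 * 12) / (1 * 2 * 3 * 4) = 1365.

1365


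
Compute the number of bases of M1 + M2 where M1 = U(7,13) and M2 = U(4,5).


Bases of a direct sum M1 + M2: |B| = |B(M1)| * |B(M2)|.
|B(U(7,13))| = C(13,7) = 1716.
|B(U(4,5))| = C(5,4) = 5.
Total bases = 1716 * 5 = 8580.

8580


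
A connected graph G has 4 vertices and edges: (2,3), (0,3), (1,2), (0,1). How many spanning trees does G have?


By Kirchhoff's matrix tree theorem, the number of spanning trees equals
the determinant of any cofactor of the Laplacian matrix L.
G has 4 vertices and 4 edges.
Computing the (3 x 3) cofactor determinant gives 4.

4


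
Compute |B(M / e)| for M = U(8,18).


Contracting e from U(8,18) gives U(7,17).
Bases of U(7,17) = (17 choose 7) = 19448.

19448


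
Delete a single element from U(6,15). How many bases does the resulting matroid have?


Deleting e from U(6,15) gives U(6,14) since n > r.
Bases of U(6,14) = (14 choose 6) = 3003.

3003


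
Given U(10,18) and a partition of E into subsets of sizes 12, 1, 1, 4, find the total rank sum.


r(Ai) = min(|Ai|, 10) for each part.
Sum = min(12,10) + min(1,10) + min(1,10) + min(4,10)
    = 10 + 1 + 1 + 4
    = 16.

16


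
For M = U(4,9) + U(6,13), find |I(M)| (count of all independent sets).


For a direct sum, |I(M1+M2)| = |I(M1)| * |I(M2)|.
|I(U(4,9))| = sum C(9,k) for k=0..4 = 256.
|I(U(6,13))| = sum C(13,k) for k=0..6 = 4096.
Total = 256 * 4096 = 1048576.

1048576


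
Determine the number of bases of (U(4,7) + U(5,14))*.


(M1+M2)* = M1* + M2*.
M1* = U(3,7), bases: C(7,3) = 35.
M2* = U(9,14), bases: C(14,9) = 2002.
|B(M*)| = 35 * 2002 = 70070.

70070


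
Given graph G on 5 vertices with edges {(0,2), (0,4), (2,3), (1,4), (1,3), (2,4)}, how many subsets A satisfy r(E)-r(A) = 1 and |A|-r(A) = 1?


R(x,y) = sum over A in 2^E of x^(r(E)-r(A)) * y^(|A|-r(A)).
G has 5 vertices, 6 edges. r(E) = 4.
Enumerate all 2^6 = 64 subsets.
Count subsets with r(E)-r(A)=1 and |A|-r(A)=1: 4.

4


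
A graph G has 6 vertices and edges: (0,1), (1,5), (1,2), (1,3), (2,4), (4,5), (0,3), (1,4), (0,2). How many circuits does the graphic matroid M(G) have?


A circuit in a graphic matroid = edge set of a simple cycle.
G has 6 vertices and 9 edges.
Enumerating all minimal edge subsets forming cycles...
Total circuits found: 10.

10


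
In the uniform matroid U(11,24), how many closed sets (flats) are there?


Flats of U(11,24): every subset of size < 11 is a flat, plus E itself.
Count = C(24,0) + C(24,1) + C(24,2) + C(24,3) + C(24,4) + C(24,5) + C(24,6) + C(24,7) + C(24,8) + C(24,9) + C(24,10) + 1
     = 1 + 24 + 276 + 2024 + 10626 + 42504 + 134596 + 346104 + 735471 + 1307504 + 1961256 + 1
     = 4540387.

4540387


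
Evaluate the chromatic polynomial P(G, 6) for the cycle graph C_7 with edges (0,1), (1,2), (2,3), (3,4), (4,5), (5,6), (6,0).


P(C_7, k) = (k-1)^7 + (-1)^7*(k-1).
P(6) = (5)^7 - 5
= 78125 - 5 = 78120.

78120


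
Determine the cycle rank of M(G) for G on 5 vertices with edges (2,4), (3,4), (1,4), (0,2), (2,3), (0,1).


Cycle rank (nullity) = |E| - r(M) = |E| - (|V| - c).
|E| = 6, |V| = 5, c = 1.
Nullity = 6 - (5 - 1) = 6 - 4 = 2.

2


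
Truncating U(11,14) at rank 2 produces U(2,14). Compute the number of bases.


Truncating U(11,14) to rank 2 gives U(2,14).
Bases of U(2,14) are all 2-element subsets of 14 elements.
Number of bases = C(14,2) = (14 * 13) / (1 * 2) = 91.

91


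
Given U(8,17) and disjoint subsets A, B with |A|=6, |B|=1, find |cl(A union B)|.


|A union B| = 6 + 1 = 7 (disjoint).
In U(8,17), cl(S) = S if |S| < 8, else cl(S) = E.
Since 7 < 8, cl(A union B) = A union B.
|cl(A union B)| = 7.

7


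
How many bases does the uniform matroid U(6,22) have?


Bases of U(6,22) are all 6-element subsets of the 22-element ground set.
Number of bases = C(22,6).
(22 choose 6) = 74613.

74613


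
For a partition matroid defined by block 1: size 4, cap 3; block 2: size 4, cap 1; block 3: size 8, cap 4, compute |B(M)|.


A basis picks exactly ci elements from block i.
Number of bases = product of C(|Si|, ci).
= C(4,3) * C(4,1) * C(8,4)
= 4 * 4 * 70
= 1120.

1120


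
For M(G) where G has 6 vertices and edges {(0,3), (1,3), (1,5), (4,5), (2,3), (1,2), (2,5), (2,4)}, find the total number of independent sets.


An independent set in a graphic matroid is an acyclic edge subset.
G has 6 vertices and 8 edges.
Enumerate all 2^8 = 256 subsets, checking for acyclicity.
Total independent sets = 164.

164


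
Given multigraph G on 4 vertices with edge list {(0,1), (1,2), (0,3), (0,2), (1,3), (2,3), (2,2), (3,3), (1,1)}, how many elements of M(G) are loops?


In a graphic matroid, a loop is a self-loop edge (u,u) with rank 0.
Examining all 9 edges for self-loops...
Self-loops found: (2,2), (3,3), (1,1)
Number of loops = 3.

3


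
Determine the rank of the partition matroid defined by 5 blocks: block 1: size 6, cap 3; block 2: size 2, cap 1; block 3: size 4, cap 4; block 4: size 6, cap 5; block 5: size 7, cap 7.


Rank of a partition matroid = sum of min(|Si|, ci) for each block.
= min(6,3) + min(2,1) + min(4,4) + min(6,5) + min(7,7)
= 3 + 1 + 4 + 5 + 7
= 20.

20


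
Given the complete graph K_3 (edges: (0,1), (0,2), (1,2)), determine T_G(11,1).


T(K_3; x,y) = x^2 + x + y.
T(11,1) = 121 + 11 + 1 = 133.

133


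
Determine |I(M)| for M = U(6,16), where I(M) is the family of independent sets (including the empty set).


Independent sets of U(6,16) are all subsets of size <= 6.
Count = (16 choose 0) + (16 choose 1) + (16 choose 2) + (16 choose 3) + (16 choose 4) + (16 choose 5) + (16 choose 6)
     = 1 + 16 + 120 + 560 + 1820 + 4368 + 8008
     = 14893.

14893


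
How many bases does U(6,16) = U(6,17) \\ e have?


Deleting e from U(6,17) gives U(6,16) since n > r.
Bases of U(6,16) = (16 choose 6) = 8008.

8008


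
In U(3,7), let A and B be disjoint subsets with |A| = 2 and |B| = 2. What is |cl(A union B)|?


|A union B| = 2 + 2 = 4 (disjoint).
In U(3,7), cl(S) = S if |S| < 3, else cl(S) = E.
Since 4 >= 3, cl(A union B) = E.
|cl(A union B)| = 7.

7


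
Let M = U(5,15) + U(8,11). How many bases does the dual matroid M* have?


(M1+M2)* = M1* + M2*.
M1* = U(10,15), bases: C(15,10) = 3003.
M2* = U(3,11), bases: C(11,3) = 165.
|B(M*)| = 3003 * 165 = 495495.

495495


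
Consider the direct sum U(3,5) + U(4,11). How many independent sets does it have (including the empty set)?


For a direct sum, |I(M1+M2)| = |I(M1)| * |I(M2)|.
|I(U(3,5))| = sum C(5,k) for k=0..3 = 26.
|I(U(4,11))| = sum C(11,k) for k=0..4 = 562.
Total = 26 * 562 = 14612.

14612


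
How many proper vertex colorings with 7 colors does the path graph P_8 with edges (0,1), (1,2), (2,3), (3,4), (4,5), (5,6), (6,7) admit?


P(P_8, k) = k * (k-1)^(7).
P(7) = 7 * 6^7 = 7 * 279936 = 1959552.

1959552


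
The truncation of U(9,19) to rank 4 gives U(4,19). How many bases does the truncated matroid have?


Truncating U(9,19) to rank 4 gives U(4,19).
Bases of U(4,19) are all 4-element subsets of 19 elements.
Number of bases = C(19,4) = (19 * 18 * 17 * 16) / (1 * 2 * 3 * 4) = 3876.

3876


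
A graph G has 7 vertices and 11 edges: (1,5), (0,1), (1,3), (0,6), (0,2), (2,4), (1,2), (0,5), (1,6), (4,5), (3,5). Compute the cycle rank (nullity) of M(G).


Cycle rank (nullity) = |E| - r(M) = |E| - (|V| - c).
|E| = 11, |V| = 7, c = 1.
Nullity = 11 - (7 - 1) = 11 - 6 = 5.

5


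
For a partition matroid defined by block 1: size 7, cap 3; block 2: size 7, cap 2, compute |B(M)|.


A basis picks exactly ci elements from block i.
Number of bases = product of C(|Si|, ci).
= C(7,3) * C(7,2)
= 35 * 21
= 735.

735


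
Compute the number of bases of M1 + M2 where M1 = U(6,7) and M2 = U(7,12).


Bases of a direct sum M1 + M2: |B| = |B(M1)| * |B(M2)|.
|B(U(6,7))| = C(7,6) = 7.
|B(U(7,12))| = C(12,7) = 792.
Total bases = 7 * 792 = 5544.

5544


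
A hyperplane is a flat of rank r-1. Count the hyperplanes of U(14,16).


Hyperplanes of U(14,16) are flats of rank 13.
In a uniform matroid, these are exactly the (13)-element subsets.
Count = C(16,13) = 16! / (13! * 3!) = 560.

560


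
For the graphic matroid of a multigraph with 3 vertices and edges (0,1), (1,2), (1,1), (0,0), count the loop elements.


In a graphic matroid, a loop is a self-loop edge (u,u) with rank 0.
Examining all 4 edges for self-loops...
Self-loops found: (1,1), (0,0)
Number of loops = 2.

2


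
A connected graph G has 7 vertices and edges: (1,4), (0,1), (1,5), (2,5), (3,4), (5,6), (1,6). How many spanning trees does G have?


By Kirchhoff's matrix tree theorem, the number of spanning trees equals
the determinant of any cofactor of the Laplacian matrix L.
G has 7 vertices and 7 edges.
Computing the (6 x 6) cofactor determinant gives 3.

3


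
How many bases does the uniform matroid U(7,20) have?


Bases of U(7,20) are all 7-element subsets of the 20-element ground set.
Number of bases = C(20,7).
(20 choose 7) = 77520.

77520


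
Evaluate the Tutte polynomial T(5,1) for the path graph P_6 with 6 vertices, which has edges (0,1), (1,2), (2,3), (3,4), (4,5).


A path on 6 vertices is a tree with 5 edges.
T(x,y) = x^(5) for any tree.
T(5,1) = 5^5 = 3125.

3125


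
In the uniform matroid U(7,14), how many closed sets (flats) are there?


Flats of U(7,14): every subset of size < 7 is a flat, plus E itself.
Count = C(14,0) + C(14,1) + C(14,2) + C(14,3) + C(14,4) + C(14,5) + C(14,6) + 1
     = 1 + 14 + 91 + 364 + 1001 + 2002 + 3003 + 1
     = 6477.

6477


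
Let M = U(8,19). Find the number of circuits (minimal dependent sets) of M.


In U(8,19), circuits are the (9)-element subsets.
Any set of 9 elements is dependent, and removing any one element gives
an independent set of size 8, so it is a minimal dependent set.
Number of circuits = (19 choose 9) = 92378.

92378


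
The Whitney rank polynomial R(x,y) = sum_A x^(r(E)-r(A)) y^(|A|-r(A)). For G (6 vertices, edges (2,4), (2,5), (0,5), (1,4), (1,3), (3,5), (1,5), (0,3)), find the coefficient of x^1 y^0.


R(x,y) = sum over A in 2^E of x^(r(E)-r(A)) * y^(|A|-r(A)).
G has 6 vertices, 8 edges. r(E) = 5.
Enumerate all 2^8 = 256 subsets.
Count subsets with r(E)-r(A)=1 and |A|-r(A)=0: 58.

58


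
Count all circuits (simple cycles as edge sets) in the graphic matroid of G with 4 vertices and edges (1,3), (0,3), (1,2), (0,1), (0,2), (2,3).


A circuit in a graphic matroid = edge set of a simple cycle.
G has 4 vertices and 6 edges.
Enumerating all minimal edge subsets forming cycles...
Total circuits found: 7.

7


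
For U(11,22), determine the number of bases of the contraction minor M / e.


Contracting e from U(11,22) gives U(10,21).
Bases of U(10,21) = C(21,10) = 21! / (10! * 11!) = 352716.

352716


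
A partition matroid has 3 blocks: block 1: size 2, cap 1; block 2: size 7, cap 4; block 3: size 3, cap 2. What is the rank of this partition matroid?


Rank of a partition matroid = sum of min(|Si|, ci) for each block.
= min(2,1) + min(7,4) + min(3,2)
= 1 + 4 + 2
= 7.

7


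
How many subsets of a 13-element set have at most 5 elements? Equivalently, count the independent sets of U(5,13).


Independent sets of U(5,13) are all subsets of size <= 5.
Count = (13 choose 0) + (13 choose 1) + (13 choose 2) + (13 choose 3) + (13 choose 4) + (13 choose 5)
     = 1 + 13 + 78 + 286 + 715 + 1287
     = 2380.

2380


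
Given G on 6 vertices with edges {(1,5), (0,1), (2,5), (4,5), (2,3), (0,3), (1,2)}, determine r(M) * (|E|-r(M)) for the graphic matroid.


r(M) = |V| - c = 6 - 1 = 5.
nullity = |E| - r(M) = 7 - 5 = 2.
Product = 5 * 2 = 10.

10


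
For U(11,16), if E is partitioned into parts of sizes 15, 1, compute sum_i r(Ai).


r(Ai) = min(|Ai|, 11) for each part.
Sum = min(15,11) + min(1,11)
    = 11 + 1
    = 12.

12


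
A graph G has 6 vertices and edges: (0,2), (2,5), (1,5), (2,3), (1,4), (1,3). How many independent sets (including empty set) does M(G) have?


An independent set in a graphic matroid is an acyclic edge subset.
G has 6 vertices and 6 edges.
Enumerate all 2^6 = 64 subsets, checking for acyclicity.
Total independent sets = 60.

60


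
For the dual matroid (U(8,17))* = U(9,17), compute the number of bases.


The dual of U(r,n) is U(n-r, n) = U(9,17).
Bases of U(9,17) are all (9)-element subsets.
|B(M*)| = (17 choose 9) = 24310.

24310


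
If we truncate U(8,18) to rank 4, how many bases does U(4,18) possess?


Truncating U(8,18) to rank 4 gives U(4,18).
Bases of U(4,18) are all 4-element subsets of 18 elements.
Number of bases = (18 choose 4) = 3060.

3060


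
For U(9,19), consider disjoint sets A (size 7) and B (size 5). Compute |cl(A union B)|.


|A union B| = 7 + 5 = 12 (disjoint).
In U(9,19), cl(S) = S if |S| < 9, else cl(S) = E.
Since 12 >= 9, cl(A union B) = E.
|cl(A union B)| = 19.

19


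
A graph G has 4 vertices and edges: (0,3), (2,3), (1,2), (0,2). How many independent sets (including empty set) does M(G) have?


An independent set in a graphic matroid is an acyclic edge subset.
G has 4 vertices and 4 edges.
Enumerate all 2^4 = 16 subsets, checking for acyclicity.
Total independent sets = 14.

14


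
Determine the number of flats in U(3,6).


Flats of U(3,6): every subset of size < 3 is a flat, plus E itself.
Count = C(6,0) + C(6,1) + C(6,2) + 1
     = 1 + 6 + 15 + 1
     = 23.

23


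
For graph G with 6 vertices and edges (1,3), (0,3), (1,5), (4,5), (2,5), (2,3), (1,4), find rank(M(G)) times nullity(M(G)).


r(M) = |V| - c = 6 - 1 = 5.
nullity = |E| - r(M) = 7 - 5 = 2.
Product = 5 * 2 = 10.

10


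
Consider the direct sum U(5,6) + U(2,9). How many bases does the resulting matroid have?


Bases of a direct sum M1 + M2: |B| = |B(M1)| * |B(M2)|.
|B(U(5,6))| = C(6,5) = 6.
|B(U(2,9))| = C(9,2) = 36.
Total bases = 6 * 36 = 216.

216


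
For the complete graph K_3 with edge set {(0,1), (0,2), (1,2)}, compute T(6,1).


T(K_3; x,y) = x^2 + x + y.
T(6,1) = 36 + 6 + 1 = 43.

43


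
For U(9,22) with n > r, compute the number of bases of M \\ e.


Deleting e from U(9,22) gives U(9,21) since n > r.
Bases of U(9,21) = C(21,9) = 21! / (9! * 12!) = 293930.

293930


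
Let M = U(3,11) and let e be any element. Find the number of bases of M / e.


Contracting e from U(3,11) gives U(2,10).
Bases of U(2,10) = C(10,2) = (10 * 9) / (1 * 2) = 45.

45


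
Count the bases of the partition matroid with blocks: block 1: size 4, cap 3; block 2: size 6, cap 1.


A basis picks exactly ci elements from block i.
Number of bases = product of C(|Si|, ci).
= C(4,3) * C(6,1)
= 4 * 6
= 24.

24


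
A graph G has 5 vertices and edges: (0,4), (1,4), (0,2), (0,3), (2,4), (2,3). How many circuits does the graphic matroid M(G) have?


A circuit in a graphic matroid = edge set of a simple cycle.
G has 5 vertices and 6 edges.
Enumerating all minimal edge subsets forming cycles...
Total circuits found: 3.

3


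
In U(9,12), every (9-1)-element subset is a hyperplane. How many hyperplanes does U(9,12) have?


Hyperplanes of U(9,12) are flats of rank 8.
In a uniform matroid, these are exactly the (8)-element subsets.
Count = C(12,8) = 495.

495


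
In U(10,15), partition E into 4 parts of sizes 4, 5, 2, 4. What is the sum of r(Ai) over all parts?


r(Ai) = min(|Ai|, 10) for each part.
Sum = min(4,10) + min(5,10) + min(2,10) + min(4,10)
    = 4 + 5 + 2 + 4
    = 15.

15


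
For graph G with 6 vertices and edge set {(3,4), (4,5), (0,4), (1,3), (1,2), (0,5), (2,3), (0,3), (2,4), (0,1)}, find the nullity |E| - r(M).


Cycle rank (nullity) = |E| - r(M) = |E| - (|V| - c).
|E| = 10, |V| = 6, c = 1.
Nullity = 10 - (6 - 1) = 10 - 5 = 5.

5


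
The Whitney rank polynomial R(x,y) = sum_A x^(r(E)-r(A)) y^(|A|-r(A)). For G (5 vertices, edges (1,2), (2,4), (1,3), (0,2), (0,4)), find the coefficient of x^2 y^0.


R(x,y) = sum over A in 2^E of x^(r(E)-r(A)) * y^(|A|-r(A)).
G has 5 vertices, 5 edges. r(E) = 4.
Enumerate all 2^5 = 32 subsets.
Count subsets with r(E)-r(A)=2 and |A|-r(A)=0: 10.

10


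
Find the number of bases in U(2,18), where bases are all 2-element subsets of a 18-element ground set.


Bases of U(2,18) are all 2-element subsets of the 18-element ground set.
Number of bases = C(18,2).
C(18,2) = 18! / (2! * 16!) = 153.

153


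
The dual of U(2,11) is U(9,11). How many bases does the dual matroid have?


The dual of U(r,n) is U(n-r, n) = U(9,11).
Bases of U(9,11) are all (9)-element subsets.
|B(M*)| = C(11,9) = 55.

55


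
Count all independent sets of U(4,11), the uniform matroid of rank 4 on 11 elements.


Independent sets of U(4,11) are all subsets of size <= 4.
Count = C(11,0) + C(11,1) + C(11,2) + C(11,3) + C(11,4)
     = 1 + 11 + 55 + 165 + 330
     = 562.

562


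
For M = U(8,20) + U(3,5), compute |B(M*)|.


(M1+M2)* = M1* + M2*.
M1* = U(12,20), bases: C(20,12) = 125970.
M2* = U(2,5), bases: C(5,2) = 10.
|B(M*)| = 125970 * 10 = 1259700.

1259700


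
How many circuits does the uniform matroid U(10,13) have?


In U(10,13), circuits are the (11)-element subsets.
Any set of 11 elements is dependent, and removing any one element gives
an independent set of size 10, so it is a minimal dependent set.
Number of circuits = (13 choose 11) = 78.

78


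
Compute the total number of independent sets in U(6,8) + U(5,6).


For a direct sum, |I(M1+M2)| = |I(M1)| * |I(M2)|.
|I(U(6,8))| = sum C(8,k) for k=0..6 = 247.
|I(U(5,6))| = sum C(6,k) for k=0..5 = 63.
Total = 247 * 63 = 15561.

15561


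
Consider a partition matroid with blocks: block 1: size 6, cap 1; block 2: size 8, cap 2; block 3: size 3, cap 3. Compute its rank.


Rank of a partition matroid = sum of min(|Si|, ci) for each block.
= min(6,1) + min(8,2) + min(3,3)
= 1 + 2 + 3
= 6.

6


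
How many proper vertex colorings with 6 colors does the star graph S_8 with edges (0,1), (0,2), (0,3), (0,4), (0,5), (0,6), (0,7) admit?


P(tree, k) = k * (k-1)^(7) for any tree on 8 vertices.
P(6) = 6 * 5^7 = 6 * 78125 = 468750.

468750


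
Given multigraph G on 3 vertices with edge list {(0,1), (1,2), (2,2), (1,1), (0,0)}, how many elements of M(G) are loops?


In a graphic matroid, a loop is a self-loop edge (u,u) with rank 0.
Examining all 5 edges for self-loops...
Self-loops found: (2,2), (1,1), (0,0)
Number of loops = 3.

3


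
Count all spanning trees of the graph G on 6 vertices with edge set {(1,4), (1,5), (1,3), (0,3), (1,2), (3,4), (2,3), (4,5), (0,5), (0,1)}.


By Kirchhoff's matrix tree theorem, the number of spanning trees equals
the determinant of any cofactor of the Laplacian matrix L.
G has 6 vertices and 10 edges.
Computing the (5 x 5) cofactor determinant gives 111.

111


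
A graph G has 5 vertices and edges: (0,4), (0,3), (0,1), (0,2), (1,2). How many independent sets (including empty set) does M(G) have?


An independent set in a graphic matroid is an acyclic edge subset.
G has 5 vertices and 5 edges.
Enumerate all 2^5 = 32 subsets, checking for acyclicity.
Total independent sets = 28.

28


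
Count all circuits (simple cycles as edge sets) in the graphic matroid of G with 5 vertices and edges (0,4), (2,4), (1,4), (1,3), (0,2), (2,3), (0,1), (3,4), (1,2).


A circuit in a graphic matroid = edge set of a simple cycle.
G has 5 vertices and 9 edges.
Enumerating all minimal edge subsets forming cycles...
Total circuits found: 22.

22


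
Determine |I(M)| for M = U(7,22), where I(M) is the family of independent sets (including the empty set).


Independent sets of U(7,22) are all subsets of size <= 7.
Count = (22 choose 0) + (22 choose 1) + (22 choose 2) + (22 choose 3) + (22 choose 4) + (22 choose 5) + (22 choose 6) + (22 choose 7)
     = 1 + 22 + 231 + 1540 + 7315 + 26334 + 74613 + 170544
     = 280600.

280600


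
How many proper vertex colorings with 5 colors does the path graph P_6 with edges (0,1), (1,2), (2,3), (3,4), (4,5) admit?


P(P_6, k) = k * (k-1)^(5).
P(5) = 5 * 4^5 = 5 * 1024 = 5120.

5120


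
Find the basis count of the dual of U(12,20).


The dual of U(r,n) is U(n-r, n) = U(8,20).
Bases of U(8,20) are all (8)-element subsets.
|B(M*)| = C(20,8) = 125970.

125970


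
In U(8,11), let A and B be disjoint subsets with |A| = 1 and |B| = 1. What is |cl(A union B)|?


|A union B| = 1 + 1 = 2 (disjoint).
In U(8,11), cl(S) = S if |S| < 8, else cl(S) = E.
Since 2 < 8, cl(A union B) = A union B.
|cl(A union B)| = 2.

2


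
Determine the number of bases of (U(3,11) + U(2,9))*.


(M1+M2)* = M1* + M2*.
M1* = U(8,11), bases: C(11,8) = 165.
M2* = U(7,9), bases: C(9,7) = 36.
|B(M*)| = 165 * 36 = 5940.

5940


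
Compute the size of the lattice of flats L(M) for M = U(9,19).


Flats of U(9,19): every subset of size < 9 is a flat, plus E itself.
Count = (19 choose 0) + (19 choose 1) + (19 choose 2) + (19 choose 3) + (19 choose 4) + (19 choose 5) + (19 choose 6) + (19 choose 7) + (19 choose 8) + 1
     = 1 + 19 + 171 + 969 + 3876 + 11628 + 27132 + 50388 + 75582 + 1
     = 169767.

169767


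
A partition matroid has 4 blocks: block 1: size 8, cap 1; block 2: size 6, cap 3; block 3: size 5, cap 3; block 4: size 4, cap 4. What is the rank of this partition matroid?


Rank of a partition matroid = sum of min(|Si|, ci) for each block.
= min(8,1) + min(6,3) + min(5,3) + min(4,4)
= 1 + 3 + 3 + 4
= 11.

11


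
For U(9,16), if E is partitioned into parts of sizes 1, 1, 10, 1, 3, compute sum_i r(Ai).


r(Ai) = min(|Ai|, 9) for each part.
Sum = min(1,9) + min(1,9) + min(10,9) + min(1,9) + min(3,9)
    = 1 + 1 + 9 + 1 + 3
    = 15.

15


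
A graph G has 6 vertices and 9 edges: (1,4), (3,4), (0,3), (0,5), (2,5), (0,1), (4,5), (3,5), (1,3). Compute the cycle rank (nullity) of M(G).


Cycle rank (nullity) = |E| - r(M) = |E| - (|V| - c).
|E| = 9, |V| = 6, c = 1.
Nullity = 9 - (6 - 1) = 9 - 5 = 4.

4


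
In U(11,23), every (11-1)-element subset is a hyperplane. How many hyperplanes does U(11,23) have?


Hyperplanes of U(11,23) are flats of rank 10.
In a uniform matroid, these are exactly the (10)-element subsets.
Count = (23 choose 10) = 1144066.

1144066


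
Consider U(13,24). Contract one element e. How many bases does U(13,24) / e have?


Contracting e from U(13,24) gives U(12,23).
Bases of U(12,23) = (23 choose 12) = 1352078.

1352078


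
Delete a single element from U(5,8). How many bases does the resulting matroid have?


Deleting e from U(5,8) gives U(5,7) since n > r.
Bases of U(5,7) = C(7,5) = 7! / (5! * 2!) = 21.

21


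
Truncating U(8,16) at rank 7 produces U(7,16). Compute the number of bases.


Truncating U(8,16) to rank 7 gives U(7,16).
Bases of U(7,16) are all 7-element subsets of 16 elements.
Number of bases = (16 choose 7) = 11440.

11440


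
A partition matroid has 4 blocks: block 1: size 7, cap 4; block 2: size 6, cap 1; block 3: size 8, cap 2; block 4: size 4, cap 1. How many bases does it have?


A basis picks exactly ci elements from block i.
Number of bases = product of C(|Si|, ci).
= C(7,4) * C(6,1) * C(8,2) * C(4,1)
= 35 * 6 * 28 * 4
= 23520.

23520


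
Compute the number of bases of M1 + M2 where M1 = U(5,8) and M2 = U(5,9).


Bases of a direct sum M1 + M2: |B| = |B(M1)| * |B(M2)|.
|B(U(5,8))| = C(8,5) = 56.
|B(U(5,9))| = C(9,5) = 126.
Total bases = 56 * 126 = 7056.

7056


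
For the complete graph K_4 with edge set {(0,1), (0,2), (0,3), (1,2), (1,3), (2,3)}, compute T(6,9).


T(K_4; x,y) = x^3 + 3x^2 + 4xy + 2x + y^3 + 3y^2 + 2y.
Substituting x=6, y=9:
= 216 + 108 + 216 + 12 + 729 + 243 + 18
= 1542.

1542


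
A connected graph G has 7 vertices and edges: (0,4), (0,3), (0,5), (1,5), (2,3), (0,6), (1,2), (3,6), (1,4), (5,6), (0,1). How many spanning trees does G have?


By Kirchhoff's matrix tree theorem, the number of spanning trees equals
the determinant of any cofactor of the Laplacian matrix L.
G has 7 vertices and 11 edges.
Computing the (6 x 6) cofactor determinant gives 166.

166


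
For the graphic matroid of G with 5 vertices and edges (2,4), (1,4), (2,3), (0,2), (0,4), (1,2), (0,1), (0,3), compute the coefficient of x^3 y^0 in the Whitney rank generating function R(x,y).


R(x,y) = sum over A in 2^E of x^(r(E)-r(A)) * y^(|A|-r(A)).
G has 5 vertices, 8 edges. r(E) = 4.
Enumerate all 2^8 = 256 subsets.
Count subsets with r(E)-r(A)=3 and |A|-r(A)=0: 8.

8


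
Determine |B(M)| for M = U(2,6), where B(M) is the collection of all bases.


Bases of U(2,6) are all 2-element subsets of the 6-element ground set.
Number of bases = C(6,2).
(6 choose 2) = 15.

15


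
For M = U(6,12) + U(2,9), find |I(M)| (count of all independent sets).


For a direct sum, |I(M1+M2)| = |I(M1)| * |I(M2)|.
|I(U(6,12))| = sum C(12,k) for k=0..6 = 2510.
|I(U(2,9))| = sum C(9,k) for k=0..2 = 46.
Total = 2510 * 46 = 115460.

115460


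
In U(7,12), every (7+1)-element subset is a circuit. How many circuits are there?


In U(7,12), circuits are the (8)-element subsets.
Any set of 8 elements is dependent, and removing any one element gives
an independent set of size 7, so it is a minimal dependent set.
Number of circuits = C(12,8) = 12! / (8! * 4!) = 495.

495


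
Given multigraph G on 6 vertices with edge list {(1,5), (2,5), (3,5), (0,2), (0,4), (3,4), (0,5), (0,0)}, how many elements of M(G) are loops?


In a graphic matroid, a loop is a self-loop edge (u,u) with rank 0.
Examining all 8 edges for self-loops...
Self-loops found: (0,0)
Number of loops = 1.

1


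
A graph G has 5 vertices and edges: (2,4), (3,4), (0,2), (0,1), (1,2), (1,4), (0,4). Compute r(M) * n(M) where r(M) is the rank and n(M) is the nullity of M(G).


r(M) = |V| - c = 5 - 1 = 4.
nullity = |E| - r(M) = 7 - 4 = 3.
Product = 4 * 3 = 12.

12


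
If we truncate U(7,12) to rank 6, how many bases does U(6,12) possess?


Truncating U(7,12) to rank 6 gives U(6,12).
Bases of U(6,12) are all 6-element subsets of 12 elements.
Number of bases = C(12,6) = 924.

924


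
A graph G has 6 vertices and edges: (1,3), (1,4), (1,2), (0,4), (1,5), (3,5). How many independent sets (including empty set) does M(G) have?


An independent set in a graphic matroid is an acyclic edge subset.
G has 6 vertices and 6 edges.
Enumerate all 2^6 = 64 subsets, checking for acyclicity.
Total independent sets = 56.

56


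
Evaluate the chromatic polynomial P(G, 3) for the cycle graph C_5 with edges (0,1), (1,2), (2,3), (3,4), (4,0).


P(C_5, k) = (k-1)^5 + (-1)^5*(k-1).
P(3) = (2)^5 - 2
= 32 - 2 = 30.

30


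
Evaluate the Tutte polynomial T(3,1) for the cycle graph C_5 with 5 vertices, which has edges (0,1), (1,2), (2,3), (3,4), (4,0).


T(C_5; x,y) = x + x^2 + ... + x^(4) + y.
T(3,1) = 3^1 + 3^2 + 3^3 + 3^4 + 1
= 3 + 9 + 27 + 81 + 1
= 121.

121


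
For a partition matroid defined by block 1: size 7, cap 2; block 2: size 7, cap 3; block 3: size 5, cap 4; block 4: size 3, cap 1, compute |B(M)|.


A basis picks exactly ci elements from block i.
Number of bases = product of C(|Si|, ci).
= C(7,2) * C(7,3) * C(5,4) * C(3,1)
= 21 * 35 * 5 * 3
= 11025.

11025


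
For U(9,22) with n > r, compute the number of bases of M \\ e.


Deleting e from U(9,22) gives U(9,21) since n > r.
Bases of U(9,21) = (21 choose 9) = 293930.

293930


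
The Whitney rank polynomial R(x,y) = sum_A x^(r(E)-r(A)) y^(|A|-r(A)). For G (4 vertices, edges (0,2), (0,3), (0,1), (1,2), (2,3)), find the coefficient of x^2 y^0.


R(x,y) = sum over A in 2^E of x^(r(E)-r(A)) * y^(|A|-r(A)).
G has 4 vertices, 5 edges. r(E) = 3.
Enumerate all 2^5 = 32 subsets.
Count subsets with r(E)-r(A)=2 and |A|-r(A)=0: 5.

5


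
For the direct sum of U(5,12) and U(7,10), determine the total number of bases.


Bases of a direct sum M1 + M2: |B| = |B(M1)| * |B(M2)|.
|B(U(5,12))| = C(12,5) = 792.
|B(U(7,10))| = C(10,7) = 120.
Total bases = 792 * 120 = 95040.

95040


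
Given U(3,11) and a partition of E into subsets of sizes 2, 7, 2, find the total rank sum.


r(Ai) = min(|Ai|, 3) for each part.
Sum = min(2,3) + min(7,3) + min(2,3)
    = 2 + 3 + 2
    = 7.

7


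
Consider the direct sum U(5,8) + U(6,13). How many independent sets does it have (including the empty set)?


For a direct sum, |I(M1+M2)| = |I(M1)| * |I(M2)|.
|I(U(5,8))| = sum C(8,k) for k=0..5 = 219.
|I(U(6,13))| = sum C(13,k) for k=0..6 = 4096.
Total = 219 * 4096 = 897024.

897024


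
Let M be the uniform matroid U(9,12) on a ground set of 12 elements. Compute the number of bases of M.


Bases of U(9,12) are all 9-element subsets of the 12-element ground set.
Number of bases = C(12,9).
(12 choose 9) = 220.

220


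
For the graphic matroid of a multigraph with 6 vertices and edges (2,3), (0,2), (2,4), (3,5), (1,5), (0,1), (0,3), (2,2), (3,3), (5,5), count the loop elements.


In a graphic matroid, a loop is a self-loop edge (u,u) with rank 0.
Examining all 10 edges for self-loops...
Self-loops found: (2,2), (3,3), (5,5)
Number of loops = 3.

3


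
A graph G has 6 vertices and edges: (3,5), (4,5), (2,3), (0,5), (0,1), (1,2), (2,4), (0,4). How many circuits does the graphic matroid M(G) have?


A circuit in a graphic matroid = edge set of a simple cycle.
G has 6 vertices and 8 edges.
Enumerating all minimal edge subsets forming cycles...
Total circuits found: 7.

7


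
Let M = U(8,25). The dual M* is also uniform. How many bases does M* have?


The dual of U(r,n) is U(n-r, n) = U(17,25).
Bases of U(17,25) are all (17)-element subsets.
|B(M*)| = C(25,17) = 25! / (17! * 8!) = 1081575.

1081575


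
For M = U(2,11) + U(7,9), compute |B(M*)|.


(M1+M2)* = M1* + M2*.
M1* = U(9,11), bases: C(11,9) = 55.
M2* = U(2,9), bases: C(9,2) = 36.
|B(M*)| = 55 * 36 = 1980.

1980


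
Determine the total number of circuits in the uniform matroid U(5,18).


In U(5,18), circuits are the (6)-element subsets.
Any set of 6 elements is dependent, and removing any one element gives
an independent set of size 5, so it is a minimal dependent set.
Number of circuits = C(18,6) = 18564.

18564


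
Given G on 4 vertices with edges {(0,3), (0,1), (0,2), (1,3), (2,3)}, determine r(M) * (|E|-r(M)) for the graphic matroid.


r(M) = |V| - c = 4 - 1 = 3.
nullity = |E| - r(M) = 5 - 3 = 2.
Product = 3 * 2 = 6.

6


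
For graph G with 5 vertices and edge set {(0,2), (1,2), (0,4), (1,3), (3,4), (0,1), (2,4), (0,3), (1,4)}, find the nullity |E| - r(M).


Cycle rank (nullity) = |E| - r(M) = |E| - (|V| - c).
|E| = 9, |V| = 5, c = 1.
Nullity = 9 - (5 - 1) = 9 - 4 = 5.

5


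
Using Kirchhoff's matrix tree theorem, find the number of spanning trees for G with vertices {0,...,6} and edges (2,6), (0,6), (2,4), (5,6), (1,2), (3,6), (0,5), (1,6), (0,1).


By Kirchhoff's matrix tree theorem, the number of spanning trees equals
the determinant of any cofactor of the Laplacian matrix L.
G has 7 vertices and 9 edges.
Computing the (6 x 6) cofactor determinant gives 21.

21


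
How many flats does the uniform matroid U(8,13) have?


Flats of U(8,13): every subset of size < 8 is a flat, plus E itself.
Count = (13 choose 0) + (13 choose 1) + (13 choose 2) + (13 choose 3) + (13 choose 4) + (13 choose 5) + (13 choose 6) + (13 choose 7) + 1
     = 1 + 13 + 78 + 286 + 715 + 1287 + 1716 + 1716 + 1
     = 5813.

5813


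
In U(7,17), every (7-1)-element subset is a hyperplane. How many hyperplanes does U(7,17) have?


Hyperplanes of U(7,17) are flats of rank 6.
In a uniform matroid, these are exactly the (6)-element subsets.
Count = C(17,6) = 17! / (6! * 11!) = 12376.

12376


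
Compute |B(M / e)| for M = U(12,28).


Contracting e from U(12,28) gives U(11,27).
Bases of U(11,27) = (27 choose 11) = 13037895.

13037895


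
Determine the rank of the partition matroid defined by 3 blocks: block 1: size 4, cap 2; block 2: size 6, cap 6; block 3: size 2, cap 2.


Rank of a partition matroid = sum of min(|Si|, ci) for each block.
= min(4,2) + min(6,6) + min(2,2)
= 2 + 6 + 2
= 10.

10


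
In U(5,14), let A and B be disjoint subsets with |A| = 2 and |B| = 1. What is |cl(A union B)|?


|A union B| = 2 + 1 = 3 (disjoint).
In U(5,14), cl(S) = S if |S| < 5, else cl(S) = E.
Since 3 < 5, cl(A union B) = A union B.
|cl(A union B)| = 3.

3


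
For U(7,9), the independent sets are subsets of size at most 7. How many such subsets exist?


Independent sets of U(7,9) are all subsets of size <= 7.
Count = C(9,0) + C(9,1) + C(9,2) + C(9,3) + C(9,4) + C(9,5) + C(9,6) + C(9,7)
     = 1 + 9 + 36 + 84 + 126 + 126 + 84 + 36
     = 502.

502


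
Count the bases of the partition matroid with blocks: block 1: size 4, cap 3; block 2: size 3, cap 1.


A basis picks exactly ci elements from block i.
Number of bases = product of C(|Si|, ci).
= C(4,3) * C(3,1)
= 4 * 3
= 12.

12


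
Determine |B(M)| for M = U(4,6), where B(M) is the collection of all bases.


Bases of U(4,6) are all 4-element subsets of the 6-element ground set.
Number of bases = C(6,4).
C(6,4) = 6! / (4! * 2!) = 15.

15


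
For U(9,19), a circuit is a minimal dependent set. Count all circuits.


In U(9,19), circuits are the (10)-element subsets.
Any set of 10 elements is dependent, and removing any one element gives
an independent set of size 9, so it is a minimal dependent set.
Number of circuits = C(19,10) = 19! / (10! * 9!) = 92378.

92378


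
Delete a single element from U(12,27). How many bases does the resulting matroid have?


Deleting e from U(12,27) gives U(12,26) since n > r.
Bases of U(12,26) = C(26,12) = 9657700.

9657700


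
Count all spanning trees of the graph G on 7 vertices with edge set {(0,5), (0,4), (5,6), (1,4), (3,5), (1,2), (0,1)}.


By Kirchhoff's matrix tree theorem, the number of spanning trees equals
the determinant of any cofactor of the Laplacian matrix L.
G has 7 vertices and 7 edges.
Computing the (6 x 6) cofactor determinant gives 3.

3


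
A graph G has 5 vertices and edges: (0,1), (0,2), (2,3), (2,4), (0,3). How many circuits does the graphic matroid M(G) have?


A circuit in a graphic matroid = edge set of a simple cycle.
G has 5 vertices and 5 edges.
Enumerating all minimal edge subsets forming cycles...
Total circuits found: 1.

1


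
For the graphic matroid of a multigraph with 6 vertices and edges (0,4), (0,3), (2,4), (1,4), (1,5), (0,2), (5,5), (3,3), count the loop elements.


In a graphic matroid, a loop is a self-loop edge (u,u) with rank 0.
Examining all 8 edges for self-loops...
Self-loops found: (5,5), (3,3)
Number of loops = 2.

2


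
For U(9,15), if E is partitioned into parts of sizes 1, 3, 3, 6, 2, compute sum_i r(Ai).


r(Ai) = min(|Ai|, 9) for each part.
Sum = min(1,9) + min(3,9) + min(3,9) + min(6,9) + min(2,9)
    = 1 + 3 + 3 + 6 + 2
    = 15.

15


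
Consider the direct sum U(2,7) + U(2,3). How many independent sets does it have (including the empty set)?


For a direct sum, |I(M1+M2)| = |I(M1)| * |I(M2)|.
|I(U(2,7))| = sum C(7,k) for k=0..2 = 29.
|I(U(2,3))| = sum C(3,k) for k=0..2 = 7.
Total = 29 * 7 = 203.

203


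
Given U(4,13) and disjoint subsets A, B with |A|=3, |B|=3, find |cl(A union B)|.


|A union B| = 3 + 3 = 6 (disjoint).
In U(4,13), cl(S) = S if |S| < 4, else cl(S) = E.
Since 6 >= 4, cl(A union B) = E.
|cl(A union B)| = 13.

13


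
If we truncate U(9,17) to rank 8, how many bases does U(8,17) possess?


Truncating U(9,17) to rank 8 gives U(8,17).
Bases of U(8,17) are all 8-element subsets of 17 elements.
Number of bases = C(17,8) = 17! / (8! * 9!) = 24310.

24310


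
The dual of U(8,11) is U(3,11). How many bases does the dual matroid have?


The dual of U(r,n) is U(n-r, n) = U(3,11).
Bases of U(3,11) are all (3)-element subsets.
|B(M*)| = (11 choose 3) = 165.

165


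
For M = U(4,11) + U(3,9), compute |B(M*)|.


(M1+M2)* = M1* + M2*.
M1* = U(7,11), bases: C(11,7) = 330.
M2* = U(6,9), bases: C(9,6) = 84.
|B(M*)| = 330 * 84 = 27720.

27720


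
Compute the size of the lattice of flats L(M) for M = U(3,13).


Flats of U(3,13): every subset of size < 3 is a flat, plus E itself.
Count = (13 choose 0) + (13 choose 1) + (13 choose 2) + 1
     = 1 + 13 + 78 + 1
     = 93.

93


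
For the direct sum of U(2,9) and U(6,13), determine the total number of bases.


Bases of a direct sum M1 + M2: |B| = |B(M1)| * |B(M2)|.
|B(U(2,9))| = C(9,2) = 36.
|B(U(6,13))| = C(13,6) = 1716.
Total bases = 36 * 1716 = 61776.

61776


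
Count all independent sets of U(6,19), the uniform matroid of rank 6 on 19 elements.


Independent sets of U(6,19) are all subsets of size <= 6.
Count = C(19,0) + C(19,1) + C(19,2) + C(19,3) + C(19,4) + C(19,5) + C(19,6)
     = 1 + 19 + 171 + 969 + 3876 + 11628 + 27132
     = 43796.

43796


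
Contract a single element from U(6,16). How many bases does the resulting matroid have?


Contracting e from U(6,16) gives U(5,15).
Bases of U(5,15) = (15 choose 5) = 3003.

3003


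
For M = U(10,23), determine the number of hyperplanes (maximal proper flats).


Hyperplanes of U(10,23) are flats of rank 9.
In a uniform matroid, these are exactly the (9)-element subsets.
Count = (23 choose 9) = 817190.

817190


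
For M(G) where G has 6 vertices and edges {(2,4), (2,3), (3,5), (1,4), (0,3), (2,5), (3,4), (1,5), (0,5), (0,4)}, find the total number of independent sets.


An independent set in a graphic matroid is an acyclic edge subset.
G has 6 vertices and 10 edges.
Enumerate all 2^10 = 1024 subsets, checking for acyclicity.
Total independent sets = 466.

466


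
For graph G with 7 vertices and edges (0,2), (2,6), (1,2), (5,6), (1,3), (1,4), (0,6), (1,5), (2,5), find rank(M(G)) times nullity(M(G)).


r(M) = |V| - c = 7 - 1 = 6.
nullity = |E| - r(M) = 9 - 6 = 3.
Product = 6 * 3 = 18.

18


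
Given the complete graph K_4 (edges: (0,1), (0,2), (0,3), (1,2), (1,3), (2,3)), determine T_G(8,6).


T(K_4; x,y) = x^3 + 3x^2 + 4xy + 2x + y^3 + 3y^2 + 2y.
Substituting x=8, y=6:
= 512 + 192 + 192 + 16 + 216 + 108 + 12
= 1248.

1248


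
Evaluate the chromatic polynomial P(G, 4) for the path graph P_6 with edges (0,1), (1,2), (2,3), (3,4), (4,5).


P(P_6, k) = k * (k-1)^(5).
P(4) = 4 * 3^5 = 4 * 243 = 972.

972


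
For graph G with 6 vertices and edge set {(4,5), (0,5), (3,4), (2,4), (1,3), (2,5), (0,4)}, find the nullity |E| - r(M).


Cycle rank (nullity) = |E| - r(M) = |E| - (|V| - c).
|E| = 7, |V| = 6, c = 1.
Nullity = 7 - (6 - 1) = 7 - 5 = 2.

2


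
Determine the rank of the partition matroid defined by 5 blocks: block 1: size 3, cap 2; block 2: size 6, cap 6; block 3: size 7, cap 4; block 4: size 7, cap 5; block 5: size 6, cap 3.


Rank of a partition matroid = sum of min(|Si|, ci) for each block.
= min(3,2) + min(6,6) + min(7,4) + min(7,5) + min(6,3)
= 2 + 6 + 4 + 5 + 3
= 20.

20


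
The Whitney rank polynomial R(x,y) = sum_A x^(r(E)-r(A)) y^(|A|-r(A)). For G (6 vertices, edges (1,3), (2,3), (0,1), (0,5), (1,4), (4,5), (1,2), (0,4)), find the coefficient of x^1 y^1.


R(x,y) = sum over A in 2^E of x^(r(E)-r(A)) * y^(|A|-r(A)).
G has 6 vertices, 8 edges. r(E) = 5.
Enumerate all 2^8 = 256 subsets.
Count subsets with r(E)-r(A)=1 and |A|-r(A)=1: 31.

31
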